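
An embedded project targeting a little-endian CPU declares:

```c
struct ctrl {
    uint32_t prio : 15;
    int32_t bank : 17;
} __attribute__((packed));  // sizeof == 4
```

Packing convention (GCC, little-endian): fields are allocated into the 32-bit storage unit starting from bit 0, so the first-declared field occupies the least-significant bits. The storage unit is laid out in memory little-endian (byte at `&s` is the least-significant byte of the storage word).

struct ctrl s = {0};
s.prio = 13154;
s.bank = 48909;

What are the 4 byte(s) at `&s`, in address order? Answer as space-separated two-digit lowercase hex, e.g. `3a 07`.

[0+:15] prio=13154 & 0x7fff = 0x3362; word=0x00003362
[15+:17] bank=48909 & 0x1ffff = 0xbf0d; word=0x5f86b362
word = 0x5f86b362 → little-endian bytes:
  [0]=0x62  [1]=0xb3  [2]=0x86  [3]=0x5f

62 b3 86 5f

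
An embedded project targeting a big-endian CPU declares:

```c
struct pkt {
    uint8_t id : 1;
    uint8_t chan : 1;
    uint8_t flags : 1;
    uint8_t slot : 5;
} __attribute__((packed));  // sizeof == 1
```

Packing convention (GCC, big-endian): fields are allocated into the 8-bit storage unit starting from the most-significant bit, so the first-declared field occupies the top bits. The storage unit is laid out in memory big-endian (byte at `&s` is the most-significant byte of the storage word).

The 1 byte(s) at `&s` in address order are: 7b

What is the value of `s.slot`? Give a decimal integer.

27

[0]=0x7b (big-endian) → word 0x7b
id:1 @ bit 7 → (0x7b>>7)&0x1 = 0x0
chan:1 @ bit 6 → (0x7b>>6)&0x1 = 0x1
flags:1 @ bit 5 → (0x7b>>5)&0x1 = 0x1
slot:5 @ bit 0 → (0x7b>>0)&0x1f = 0x1b  ←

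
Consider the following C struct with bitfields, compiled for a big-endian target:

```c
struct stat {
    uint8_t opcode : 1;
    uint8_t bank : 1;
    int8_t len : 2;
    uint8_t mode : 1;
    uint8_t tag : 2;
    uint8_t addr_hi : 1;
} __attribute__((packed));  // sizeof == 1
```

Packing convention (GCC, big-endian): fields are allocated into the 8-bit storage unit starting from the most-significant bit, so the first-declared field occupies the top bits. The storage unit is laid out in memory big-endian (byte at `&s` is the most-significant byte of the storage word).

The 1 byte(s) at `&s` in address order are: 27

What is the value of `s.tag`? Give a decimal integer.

3

[0]=0x27 (big-endian) → word 0x27
opcode [7+:1] = (word>>7) & 0x1 = 0
bank [6+:1] = (word>>6) & 0x1 = 0
len [4+:2] = (word>>4) & 0x3 = 2
mode [3+:1] = (word>>3) & 0x1 = 0
tag [1+:2] = (word>>1) & 0x3 = 3  ←
addr_hi [0+:1] = (word>>0) & 0x1 = 1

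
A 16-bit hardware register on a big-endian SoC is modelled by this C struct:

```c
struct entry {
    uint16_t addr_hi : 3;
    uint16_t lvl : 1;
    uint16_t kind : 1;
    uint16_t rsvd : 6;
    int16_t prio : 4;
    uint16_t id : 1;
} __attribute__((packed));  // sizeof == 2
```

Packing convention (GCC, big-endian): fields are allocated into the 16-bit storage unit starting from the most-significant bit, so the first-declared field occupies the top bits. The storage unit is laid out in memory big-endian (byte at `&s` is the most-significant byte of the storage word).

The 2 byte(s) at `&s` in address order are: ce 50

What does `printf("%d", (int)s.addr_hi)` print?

[0]=0xce [1]=0x50 (big-endian) → word 0xce50
addr_hi:3 @ bit 13 → (0xce50>>13)&0x7 = 0x6  ←
lvl:1 @ bit 12 → (0xce50>>12)&0x1 = 0x0
kind:1 @ bit 11 → (0xce50>>11)&0x1 = 0x1
rsvd:6 @ bit 5 → (0xce50>>5)&0x3f = 0x32
prio:4 @ bit 1 → (0xce50>>1)&0xf = 0x8
id:1 @ bit 0 → (0xce50>>0)&0x1 = 0x0

6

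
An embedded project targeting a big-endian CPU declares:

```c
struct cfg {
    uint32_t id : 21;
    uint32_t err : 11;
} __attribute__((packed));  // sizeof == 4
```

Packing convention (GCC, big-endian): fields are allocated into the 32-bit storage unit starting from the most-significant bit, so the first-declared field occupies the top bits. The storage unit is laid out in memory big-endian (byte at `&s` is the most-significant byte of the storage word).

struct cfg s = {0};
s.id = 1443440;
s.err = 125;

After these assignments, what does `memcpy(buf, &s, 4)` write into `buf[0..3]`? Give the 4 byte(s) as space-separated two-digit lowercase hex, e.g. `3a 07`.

b0 33 80 7d

id:21 = 1443440 → 0x160670 << 11 → word 0xb0338000
err:11 = 125 → 0x7d << 0 → word 0xb033807d
word = 0xb033807d → big-endian bytes:
  [0]=0xb0  [1]=0x33  [2]=0x80  [3]=0x7d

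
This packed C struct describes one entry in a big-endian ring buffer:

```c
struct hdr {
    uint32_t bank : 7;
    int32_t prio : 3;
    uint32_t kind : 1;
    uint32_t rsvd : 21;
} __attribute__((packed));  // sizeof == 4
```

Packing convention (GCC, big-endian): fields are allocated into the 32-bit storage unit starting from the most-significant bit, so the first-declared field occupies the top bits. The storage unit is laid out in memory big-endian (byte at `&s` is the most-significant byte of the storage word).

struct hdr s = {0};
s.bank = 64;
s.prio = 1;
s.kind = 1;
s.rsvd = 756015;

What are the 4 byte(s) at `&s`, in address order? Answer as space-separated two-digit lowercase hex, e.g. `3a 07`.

80 6b 89 2f

bank (7b) val=64 bits=0x40 at bit 25: 0x80000000
prio (3b) val=1 bits=0x1 at bit 22: 0x80400000
kind (1b) val=1 bits=0x1 at bit 21: 0x80600000
rsvd (21b) val=756015 bits=0xb892f at bit 0: 0x806b892f
word = 0x806b892f → big-endian bytes:
  [0]=0x80  [1]=0x6b  [2]=0x89  [3]=0x2f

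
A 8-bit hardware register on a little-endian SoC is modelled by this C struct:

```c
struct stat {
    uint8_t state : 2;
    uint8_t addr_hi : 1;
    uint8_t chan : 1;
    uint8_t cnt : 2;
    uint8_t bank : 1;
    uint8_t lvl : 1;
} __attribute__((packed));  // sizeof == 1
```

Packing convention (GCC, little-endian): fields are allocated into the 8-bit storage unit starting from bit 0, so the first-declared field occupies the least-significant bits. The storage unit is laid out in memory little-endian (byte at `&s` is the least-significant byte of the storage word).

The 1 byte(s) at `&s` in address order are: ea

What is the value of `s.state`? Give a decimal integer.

[0]=0xea (little-endian) → word 0xea
state:2 @ bit 0 → (0xea>>0)&0x3 = 0x2  ←
addr_hi:1 @ bit 2 → (0xea>>2)&0x1 = 0x0
chan:1 @ bit 3 → (0xea>>3)&0x1 = 0x1
cnt:2 @ bit 4 → (0xea>>4)&0x3 = 0x2
bank:1 @ bit 6 → (0xea>>6)&0x1 = 0x1
lvl:1 @ bit 7 → (0xea>>7)&0x1 = 0x1

2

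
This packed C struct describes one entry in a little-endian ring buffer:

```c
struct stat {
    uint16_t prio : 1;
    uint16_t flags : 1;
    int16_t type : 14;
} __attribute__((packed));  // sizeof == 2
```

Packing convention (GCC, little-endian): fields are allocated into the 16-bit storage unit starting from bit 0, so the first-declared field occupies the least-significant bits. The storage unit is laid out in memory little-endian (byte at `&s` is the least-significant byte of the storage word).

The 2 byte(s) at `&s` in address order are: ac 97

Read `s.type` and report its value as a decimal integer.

[0]=0xac [1]=0x97 (little-endian) → word 0x97ac
prio [0+:1] = (word>>0) & 0x1 = 0
flags [1+:1] = (word>>1) & 0x1 = 0
type [2+:14] = (word>>2) & 0x3fff = 9707  ←
type signed 14b, MSB=1: 9707 - 16384 = -6677

-6677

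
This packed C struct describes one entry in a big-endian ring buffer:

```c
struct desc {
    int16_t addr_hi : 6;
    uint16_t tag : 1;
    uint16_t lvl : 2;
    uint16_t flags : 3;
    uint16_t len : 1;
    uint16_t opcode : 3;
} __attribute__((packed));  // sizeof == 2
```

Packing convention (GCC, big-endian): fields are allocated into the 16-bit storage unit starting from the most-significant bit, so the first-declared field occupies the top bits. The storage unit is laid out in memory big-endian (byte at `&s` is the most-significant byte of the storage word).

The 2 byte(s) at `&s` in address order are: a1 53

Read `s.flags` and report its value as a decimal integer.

5

[0]=0xa1 [1]=0x53 (big-endian) → word 0xa153
addr_hi:6 @ bit 10 → (0xa153>>10)&0x3f = 0x28
tag:1 @ bit 9 → (0xa153>>9)&0x1 = 0x0
lvl:2 @ bit 7 → (0xa153>>7)&0x3 = 0x2
flags:3 @ bit 4 → (0xa153>>4)&0x7 = 0x5  ←
len:1 @ bit 3 → (0xa153>>3)&0x1 = 0x0
opcode:3 @ bit 0 → (0xa153>>0)&0x7 = 0x3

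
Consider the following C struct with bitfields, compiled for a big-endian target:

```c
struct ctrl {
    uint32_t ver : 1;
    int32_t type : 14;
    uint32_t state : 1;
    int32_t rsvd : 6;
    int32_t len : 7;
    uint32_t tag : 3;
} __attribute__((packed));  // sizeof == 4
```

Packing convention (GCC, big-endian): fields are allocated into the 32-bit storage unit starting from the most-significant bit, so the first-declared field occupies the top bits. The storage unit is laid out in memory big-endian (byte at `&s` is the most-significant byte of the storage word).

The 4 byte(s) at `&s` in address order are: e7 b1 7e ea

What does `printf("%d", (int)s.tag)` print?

[0]=0xe7 [1]=0xb1 [2]=0x7e [3]=0xea (big-endian) → word 0xe7b17eea
ver [31+:1] = (word>>31) & 0x1 = 1
type [17+:14] = (word>>17) & 0x3fff = 13272
state [16+:1] = (word>>16) & 0x1 = 1
rsvd [10+:6] = (word>>10) & 0x3f = 31
len [3+:7] = (word>>3) & 0x7f = 93
tag [0+:3] = (word>>0) & 0x7 = 2  ←

2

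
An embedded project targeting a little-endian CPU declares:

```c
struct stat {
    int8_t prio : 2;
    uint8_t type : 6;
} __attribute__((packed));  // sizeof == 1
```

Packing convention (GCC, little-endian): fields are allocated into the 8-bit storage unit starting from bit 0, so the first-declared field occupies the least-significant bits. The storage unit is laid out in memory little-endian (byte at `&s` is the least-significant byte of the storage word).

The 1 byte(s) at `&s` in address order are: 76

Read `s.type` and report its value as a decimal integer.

[0]=0x76 (little-endian) → word 0x76
prio [0+:2] = (word>>0) & 0x3 = 2
type [2+:6] = (word>>2) & 0x3f = 29  ←

29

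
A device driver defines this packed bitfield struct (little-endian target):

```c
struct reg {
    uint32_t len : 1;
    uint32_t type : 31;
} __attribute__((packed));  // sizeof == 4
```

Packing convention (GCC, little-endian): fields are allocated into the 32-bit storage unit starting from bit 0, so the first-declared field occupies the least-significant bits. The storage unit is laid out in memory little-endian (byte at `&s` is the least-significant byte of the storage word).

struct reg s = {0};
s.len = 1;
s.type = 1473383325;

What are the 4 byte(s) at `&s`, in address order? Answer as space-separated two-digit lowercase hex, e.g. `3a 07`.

3b 17 a4 af

len:1 = 1 → 0x1 << 0 → word 0x00000001
type:31 = 1473383325 → 0x57d20b9d << 1 → word 0xafa4173b
word = 0xafa4173b → little-endian bytes:
  [0]=0x3b  [1]=0x17  [2]=0xa4  [3]=0xaf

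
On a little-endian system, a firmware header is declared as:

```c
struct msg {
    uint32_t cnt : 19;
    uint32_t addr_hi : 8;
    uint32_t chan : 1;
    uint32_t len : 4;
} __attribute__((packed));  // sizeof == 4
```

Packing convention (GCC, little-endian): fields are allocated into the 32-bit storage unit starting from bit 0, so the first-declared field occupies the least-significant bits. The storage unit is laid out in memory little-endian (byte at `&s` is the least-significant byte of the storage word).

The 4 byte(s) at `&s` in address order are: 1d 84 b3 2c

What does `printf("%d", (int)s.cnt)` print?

[0]=0x1d [1]=0x84 [2]=0xb3 [3]=0x2c (little-endian) → word 0x2cb3841d
cnt [0+:19] = (word>>0) & 0x7ffff = 230429  ←
addr_hi [19+:8] = (word>>19) & 0xff = 150
chan [27+:1] = (word>>27) & 0x1 = 1
len [28+:4] = (word>>28) & 0xf = 2

230429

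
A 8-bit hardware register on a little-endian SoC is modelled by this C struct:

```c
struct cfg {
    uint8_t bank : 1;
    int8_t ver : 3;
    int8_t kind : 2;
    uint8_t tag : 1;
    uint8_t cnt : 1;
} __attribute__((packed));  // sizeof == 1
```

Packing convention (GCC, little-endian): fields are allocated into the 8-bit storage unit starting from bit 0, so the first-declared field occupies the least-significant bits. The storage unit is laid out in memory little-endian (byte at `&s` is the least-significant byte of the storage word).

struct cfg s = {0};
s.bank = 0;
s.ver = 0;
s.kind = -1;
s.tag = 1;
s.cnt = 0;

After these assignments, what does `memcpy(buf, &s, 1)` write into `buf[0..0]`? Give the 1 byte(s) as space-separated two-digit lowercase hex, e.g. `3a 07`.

[0+:1] bank=0 & 0x1 = 0x0; word=0x00
[1+:3] ver=0 & 0x7 = 0x0; word=0x00
[4+:2] kind=-1 & 0x3 = 0x3; word=0x30
[6+:1] tag=1 & 0x1 = 0x1; word=0x70
[7+:1] cnt=0 & 0x1 = 0x0; word=0x70
word = 0x70 → little-endian bytes:
  [0]=0x70

70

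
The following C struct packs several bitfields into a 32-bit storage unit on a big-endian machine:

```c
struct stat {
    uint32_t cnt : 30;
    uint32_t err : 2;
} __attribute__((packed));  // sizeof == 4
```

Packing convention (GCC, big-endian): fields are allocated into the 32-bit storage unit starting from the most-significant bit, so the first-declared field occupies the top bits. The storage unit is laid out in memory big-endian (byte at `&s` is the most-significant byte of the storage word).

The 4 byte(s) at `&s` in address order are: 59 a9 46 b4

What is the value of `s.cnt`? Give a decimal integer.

376066477

[0]=0x59 [1]=0xa9 [2]=0x46 [3]=0xb4 (big-endian) → word 0x59a946b4
cnt:30 @ bit 2 → (0x59a946b4>>2)&0x3fffffff = 0x166a51ad  ←
err:2 @ bit 0 → (0x59a946b4>>0)&0x3 = 0x0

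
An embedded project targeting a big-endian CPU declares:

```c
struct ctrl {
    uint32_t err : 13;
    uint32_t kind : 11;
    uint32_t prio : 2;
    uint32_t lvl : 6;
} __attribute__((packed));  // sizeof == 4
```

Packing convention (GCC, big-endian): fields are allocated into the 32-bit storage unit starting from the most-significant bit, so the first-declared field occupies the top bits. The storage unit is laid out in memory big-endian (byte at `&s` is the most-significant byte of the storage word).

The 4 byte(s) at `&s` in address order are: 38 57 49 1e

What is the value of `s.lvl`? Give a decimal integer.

[0]=0x38 [1]=0x57 [2]=0x49 [3]=0x1e (big-endian) → word 0x3857491e
err:13 @ bit 19 → (0x3857491e>>19)&0x1fff = 0x70a
kind:11 @ bit 8 → (0x3857491e>>8)&0x7ff = 0x749
prio:2 @ bit 6 → (0x3857491e>>6)&0x3 = 0x0
lvl:6 @ bit 0 → (0x3857491e>>0)&0x3f = 0x1e  ←

30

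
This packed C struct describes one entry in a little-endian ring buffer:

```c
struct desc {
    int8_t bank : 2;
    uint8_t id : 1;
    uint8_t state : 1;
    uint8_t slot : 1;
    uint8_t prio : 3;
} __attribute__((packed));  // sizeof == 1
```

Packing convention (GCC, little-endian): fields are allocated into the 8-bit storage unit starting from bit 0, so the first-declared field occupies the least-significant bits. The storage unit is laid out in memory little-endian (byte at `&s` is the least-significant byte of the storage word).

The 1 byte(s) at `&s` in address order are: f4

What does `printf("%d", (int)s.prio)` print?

[0]=0xf4 (little-endian) → word 0xf4
bank:2 @ bit 0 → (0xf4>>0)&0x3 = 0x0
id:1 @ bit 2 → (0xf4>>2)&0x1 = 0x1
state:1 @ bit 3 → (0xf4>>3)&0x1 = 0x0
slot:1 @ bit 4 → (0xf4>>4)&0x1 = 0x1
prio:3 @ bit 5 → (0xf4>>5)&0x7 = 0x7  ←

7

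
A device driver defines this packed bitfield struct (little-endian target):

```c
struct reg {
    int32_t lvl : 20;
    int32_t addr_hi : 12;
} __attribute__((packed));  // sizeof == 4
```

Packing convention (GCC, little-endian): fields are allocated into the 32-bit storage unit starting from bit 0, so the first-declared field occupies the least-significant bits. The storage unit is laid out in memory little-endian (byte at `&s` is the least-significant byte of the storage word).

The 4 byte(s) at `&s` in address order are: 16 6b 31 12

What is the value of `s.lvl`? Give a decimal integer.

92950

[0]=0x16 [1]=0x6b [2]=0x31 [3]=0x12 (little-endian) → word 0x12316b16
lvl [0+:20] = (word>>0) & 0xfffff = 92950  ←
addr_hi [20+:12] = (word>>20) & 0xfff = 291
lvl signed 20b, MSB=0: value = 92950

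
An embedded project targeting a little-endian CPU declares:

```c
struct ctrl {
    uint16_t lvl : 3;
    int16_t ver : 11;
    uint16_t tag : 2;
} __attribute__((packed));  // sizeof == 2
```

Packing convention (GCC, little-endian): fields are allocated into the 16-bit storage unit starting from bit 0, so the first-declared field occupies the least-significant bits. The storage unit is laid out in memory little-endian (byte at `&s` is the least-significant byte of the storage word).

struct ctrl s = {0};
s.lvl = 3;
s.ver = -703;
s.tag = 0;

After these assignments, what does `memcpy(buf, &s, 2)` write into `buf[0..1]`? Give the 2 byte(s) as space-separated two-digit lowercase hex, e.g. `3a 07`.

0b 2a

lvl (3b) val=3 bits=0x3 at bit 0: 0x0003
ver (11b) val=-703 bits=0x541 at bit 3: 0x2a0b
tag (2b) val=0 bits=0x0 at bit 14: 0x2a0b
word = 0x2a0b → little-endian bytes:
  [0]=0x0b  [1]=0x2a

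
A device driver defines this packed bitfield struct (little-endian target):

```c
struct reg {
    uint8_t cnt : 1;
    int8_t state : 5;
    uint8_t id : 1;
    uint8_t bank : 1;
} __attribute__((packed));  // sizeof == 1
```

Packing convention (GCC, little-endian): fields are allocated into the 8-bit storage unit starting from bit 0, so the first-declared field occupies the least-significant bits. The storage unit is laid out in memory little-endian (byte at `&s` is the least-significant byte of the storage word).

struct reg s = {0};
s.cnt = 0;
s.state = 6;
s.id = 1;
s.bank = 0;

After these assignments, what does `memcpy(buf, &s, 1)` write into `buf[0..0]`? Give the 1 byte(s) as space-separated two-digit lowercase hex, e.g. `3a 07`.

cnt:1 = 0 → 0x0 << 0 → word 0x00
state:5 = 6 → 0x6 << 1 → word 0x0c
id:1 = 1 → 0x1 << 6 → word 0x4c
bank:1 = 0 → 0x0 << 7 → word 0x4c
word = 0x4c → little-endian bytes:
  [0]=0x4c

4c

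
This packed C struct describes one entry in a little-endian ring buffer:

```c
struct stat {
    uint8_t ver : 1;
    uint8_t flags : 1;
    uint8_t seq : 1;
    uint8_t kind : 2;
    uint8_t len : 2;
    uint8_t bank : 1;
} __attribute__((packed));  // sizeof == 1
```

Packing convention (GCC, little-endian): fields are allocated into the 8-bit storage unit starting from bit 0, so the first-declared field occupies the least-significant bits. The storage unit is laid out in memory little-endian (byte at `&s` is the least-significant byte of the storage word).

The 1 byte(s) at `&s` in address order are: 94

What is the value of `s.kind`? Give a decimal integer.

2

[0]=0x94 (little-endian) → word 0x94
ver:1 @ bit 0 → (0x94>>0)&0x1 = 0x0
flags:1 @ bit 1 → (0x94>>1)&0x1 = 0x0
seq:1 @ bit 2 → (0x94>>2)&0x1 = 0x1
kind:2 @ bit 3 → (0x94>>3)&0x3 = 0x2  ←
len:2 @ bit 5 → (0x94>>5)&0x3 = 0x0
bank:1 @ bit 7 → (0x94>>7)&0x1 = 0x1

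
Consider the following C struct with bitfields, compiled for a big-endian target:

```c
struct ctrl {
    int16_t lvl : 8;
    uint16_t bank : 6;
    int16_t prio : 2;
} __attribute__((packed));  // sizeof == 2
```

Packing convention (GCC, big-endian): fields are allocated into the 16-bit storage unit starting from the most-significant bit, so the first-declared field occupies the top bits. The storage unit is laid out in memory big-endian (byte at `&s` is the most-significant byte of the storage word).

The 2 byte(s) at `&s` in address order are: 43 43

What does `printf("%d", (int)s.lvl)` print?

[0]=0x43 [1]=0x43 (big-endian) → word 0x4343
lvl [8+:8] = (word>>8) & 0xff = 67  ←
bank [2+:6] = (word>>2) & 0x3f = 16
prio [0+:2] = (word>>0) & 0x3 = 3
lvl signed 8b, MSB=0: value = 67

67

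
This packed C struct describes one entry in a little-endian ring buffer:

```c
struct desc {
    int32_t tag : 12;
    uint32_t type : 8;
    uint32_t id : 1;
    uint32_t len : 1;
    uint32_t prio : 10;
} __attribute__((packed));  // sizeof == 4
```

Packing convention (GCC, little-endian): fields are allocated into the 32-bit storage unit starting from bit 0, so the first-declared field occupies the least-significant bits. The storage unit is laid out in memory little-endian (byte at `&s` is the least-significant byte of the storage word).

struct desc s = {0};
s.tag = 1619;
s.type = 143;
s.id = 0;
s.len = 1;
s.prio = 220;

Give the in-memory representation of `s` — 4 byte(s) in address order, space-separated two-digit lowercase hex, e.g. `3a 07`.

tag (12b) val=1619 bits=0x653 at bit 0: 0x00000653
type (8b) val=143 bits=0x8f at bit 12: 0x0008f653
id (1b) val=0 bits=0x0 at bit 20: 0x0008f653
len (1b) val=1 bits=0x1 at bit 21: 0x0028f653
prio (10b) val=220 bits=0xdc at bit 22: 0x3728f653
word = 0x3728f653 → little-endian bytes:
  [0]=0x53  [1]=0xf6  [2]=0x28  [3]=0x37

53 f6 28 37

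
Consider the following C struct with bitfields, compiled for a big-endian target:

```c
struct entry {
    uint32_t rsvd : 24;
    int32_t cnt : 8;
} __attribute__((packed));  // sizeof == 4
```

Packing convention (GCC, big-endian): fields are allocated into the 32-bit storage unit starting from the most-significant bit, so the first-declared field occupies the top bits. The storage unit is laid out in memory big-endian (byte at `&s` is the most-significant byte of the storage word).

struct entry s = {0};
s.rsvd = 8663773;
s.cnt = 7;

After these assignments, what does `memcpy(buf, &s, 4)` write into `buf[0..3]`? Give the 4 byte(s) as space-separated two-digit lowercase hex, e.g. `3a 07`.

84 32 dd 07

rsvd:24 = 8663773 → 0x8432dd << 8 → word 0x8432dd00
cnt:8 = 7 → 0x7 << 0 → word 0x8432dd07
word = 0x8432dd07 → big-endian bytes:
  [0]=0x84  [1]=0x32  [2]=0xdd  [3]=0x07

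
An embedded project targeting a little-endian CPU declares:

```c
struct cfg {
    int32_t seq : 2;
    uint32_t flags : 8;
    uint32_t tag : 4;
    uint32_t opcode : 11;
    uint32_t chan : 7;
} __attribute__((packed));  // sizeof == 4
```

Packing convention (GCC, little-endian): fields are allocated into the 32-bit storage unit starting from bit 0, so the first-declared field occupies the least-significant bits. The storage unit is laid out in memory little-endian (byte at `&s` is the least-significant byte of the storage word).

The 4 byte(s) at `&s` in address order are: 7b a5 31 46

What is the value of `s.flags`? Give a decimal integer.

94

[0]=0x7b [1]=0xa5 [2]=0x31 [3]=0x46 (little-endian) → word 0x4631a57b
seq:2 @ bit 0 → (0x4631a57b>>0)&0x3 = 0x3
flags:8 @ bit 2 → (0x4631a57b>>2)&0xff = 0x5e  ←
tag:4 @ bit 10 → (0x4631a57b>>10)&0xf = 0x9
opcode:11 @ bit 14 → (0x4631a57b>>14)&0x7ff = 0xc6
chan:7 @ bit 25 → (0x4631a57b>>25)&0x7f = 0x23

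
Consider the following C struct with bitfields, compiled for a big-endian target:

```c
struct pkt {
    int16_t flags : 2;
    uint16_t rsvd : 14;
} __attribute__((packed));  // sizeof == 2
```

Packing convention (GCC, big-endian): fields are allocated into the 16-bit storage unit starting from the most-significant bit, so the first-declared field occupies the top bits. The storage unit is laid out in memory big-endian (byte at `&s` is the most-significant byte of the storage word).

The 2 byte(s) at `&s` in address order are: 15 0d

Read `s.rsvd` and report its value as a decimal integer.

[0]=0x15 [1]=0x0d (big-endian) → word 0x150d
flags [14+:2] = (word>>14) & 0x3 = 0
rsvd [0+:14] = (word>>0) & 0x3fff = 5389  ←

5389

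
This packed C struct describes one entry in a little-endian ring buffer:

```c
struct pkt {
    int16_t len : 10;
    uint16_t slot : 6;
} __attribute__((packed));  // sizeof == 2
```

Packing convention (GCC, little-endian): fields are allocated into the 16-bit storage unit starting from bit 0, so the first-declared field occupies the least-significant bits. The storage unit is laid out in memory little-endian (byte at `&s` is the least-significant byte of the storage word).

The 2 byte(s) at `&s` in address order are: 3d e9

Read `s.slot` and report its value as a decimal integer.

58

[0]=0x3d [1]=0xe9 (little-endian) → word 0xe93d
len:10 @ bit 0 → (0xe93d>>0)&0x3ff = 0x13d
slot:6 @ bit 10 → (0xe93d>>10)&0x3f = 0x3a  ←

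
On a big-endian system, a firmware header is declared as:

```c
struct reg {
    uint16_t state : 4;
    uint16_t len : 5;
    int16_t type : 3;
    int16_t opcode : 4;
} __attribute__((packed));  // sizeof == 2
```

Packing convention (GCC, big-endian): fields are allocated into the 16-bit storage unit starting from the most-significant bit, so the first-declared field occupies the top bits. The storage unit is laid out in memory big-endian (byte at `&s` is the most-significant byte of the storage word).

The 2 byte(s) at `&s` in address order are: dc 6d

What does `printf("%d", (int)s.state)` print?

[0]=0xdc [1]=0x6d (big-endian) → word 0xdc6d
state [12+:4] = (word>>12) & 0xf = 13  ←
len [7+:5] = (word>>7) & 0x1f = 24
type [4+:3] = (word>>4) & 0x7 = 6
opcode [0+:4] = (word>>0) & 0xf = 13

13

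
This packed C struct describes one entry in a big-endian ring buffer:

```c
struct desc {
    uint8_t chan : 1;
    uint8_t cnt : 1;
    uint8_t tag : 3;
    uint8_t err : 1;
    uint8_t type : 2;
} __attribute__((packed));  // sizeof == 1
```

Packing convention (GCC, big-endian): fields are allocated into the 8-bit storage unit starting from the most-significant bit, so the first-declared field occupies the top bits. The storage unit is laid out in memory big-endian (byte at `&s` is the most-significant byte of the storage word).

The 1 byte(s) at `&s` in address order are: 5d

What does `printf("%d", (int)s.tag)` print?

[0]=0x5d (big-endian) → word 0x5d
chan:1 @ bit 7 → (0x5d>>7)&0x1 = 0x0
cnt:1 @ bit 6 → (0x5d>>6)&0x1 = 0x1
tag:3 @ bit 3 → (0x5d>>3)&0x7 = 0x3  ←
err:1 @ bit 2 → (0x5d>>2)&0x1 = 0x1
type:2 @ bit 0 → (0x5d>>0)&0x3 = 0x1

3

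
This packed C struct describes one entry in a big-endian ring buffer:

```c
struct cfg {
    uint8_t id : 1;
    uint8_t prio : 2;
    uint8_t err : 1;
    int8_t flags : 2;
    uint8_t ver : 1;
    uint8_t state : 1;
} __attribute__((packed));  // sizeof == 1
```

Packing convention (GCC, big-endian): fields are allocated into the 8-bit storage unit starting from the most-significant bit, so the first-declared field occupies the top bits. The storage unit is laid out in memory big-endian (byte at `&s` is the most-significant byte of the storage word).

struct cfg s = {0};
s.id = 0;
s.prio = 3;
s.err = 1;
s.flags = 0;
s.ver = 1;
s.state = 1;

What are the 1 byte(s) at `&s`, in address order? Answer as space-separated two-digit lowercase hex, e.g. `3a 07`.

id (1b) val=0 bits=0x0 at bit 7: 0x00
prio (2b) val=3 bits=0x3 at bit 5: 0x60
err (1b) val=1 bits=0x1 at bit 4: 0x70
flags (2b) val=0 bits=0x0 at bit 2: 0x70
ver (1b) val=1 bits=0x1 at bit 1: 0x72
state (1b) val=1 bits=0x1 at bit 0: 0x73
word = 0x73 → big-endian bytes:
  [0]=0x73

73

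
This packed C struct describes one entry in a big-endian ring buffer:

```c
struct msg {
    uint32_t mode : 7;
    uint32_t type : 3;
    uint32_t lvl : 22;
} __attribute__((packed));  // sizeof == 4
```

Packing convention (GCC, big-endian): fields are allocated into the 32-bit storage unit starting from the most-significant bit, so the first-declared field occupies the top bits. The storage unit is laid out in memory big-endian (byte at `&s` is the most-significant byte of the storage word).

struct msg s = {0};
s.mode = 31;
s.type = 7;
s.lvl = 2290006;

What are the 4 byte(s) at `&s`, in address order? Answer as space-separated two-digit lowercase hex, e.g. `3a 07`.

mode:7 = 31 → 0x1f << 25 → word 0x3e000000
type:3 = 7 → 0x7 << 22 → word 0x3fc00000
lvl:22 = 2290006 → 0x22f156 << 0 → word 0x3fe2f156
word = 0x3fe2f156 → big-endian bytes:
  [0]=0x3f  [1]=0xe2  [2]=0xf1  [3]=0x56

3f e2 f1 56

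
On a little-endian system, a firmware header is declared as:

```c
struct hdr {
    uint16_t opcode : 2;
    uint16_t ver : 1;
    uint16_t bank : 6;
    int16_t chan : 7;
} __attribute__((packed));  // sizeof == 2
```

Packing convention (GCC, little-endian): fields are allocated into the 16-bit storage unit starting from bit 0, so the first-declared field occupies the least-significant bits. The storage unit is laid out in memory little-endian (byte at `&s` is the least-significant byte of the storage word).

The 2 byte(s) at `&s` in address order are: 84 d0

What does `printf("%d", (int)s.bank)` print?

16

[0]=0x84 [1]=0xd0 (little-endian) → word 0xd084
opcode [0+:2] = (word>>0) & 0x3 = 0
ver [2+:1] = (word>>2) & 0x1 = 1
bank [3+:6] = (word>>3) & 0x3f = 16  ←
chan [9+:7] = (word>>9) & 0x7f = 104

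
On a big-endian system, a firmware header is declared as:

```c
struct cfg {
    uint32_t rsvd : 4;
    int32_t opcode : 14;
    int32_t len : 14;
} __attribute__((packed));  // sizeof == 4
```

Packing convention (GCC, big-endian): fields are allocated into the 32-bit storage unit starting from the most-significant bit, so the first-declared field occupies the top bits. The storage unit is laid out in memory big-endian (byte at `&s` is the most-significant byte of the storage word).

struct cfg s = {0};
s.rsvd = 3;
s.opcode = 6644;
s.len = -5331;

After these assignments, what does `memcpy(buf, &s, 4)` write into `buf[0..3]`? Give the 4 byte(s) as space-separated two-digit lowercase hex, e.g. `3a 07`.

36 7d 2b 2d

[28+:4] rsvd=3 & 0xf = 0x3; word=0x30000000
[14+:14] opcode=6644 & 0x3fff = 0x19f4; word=0x367d0000
[0+:14] len=-5331 & 0x3fff = 0x2b2d; word=0x367d2b2d
word = 0x367d2b2d → big-endian bytes:
  [0]=0x36  [1]=0x7d  [2]=0x2b  [3]=0x2d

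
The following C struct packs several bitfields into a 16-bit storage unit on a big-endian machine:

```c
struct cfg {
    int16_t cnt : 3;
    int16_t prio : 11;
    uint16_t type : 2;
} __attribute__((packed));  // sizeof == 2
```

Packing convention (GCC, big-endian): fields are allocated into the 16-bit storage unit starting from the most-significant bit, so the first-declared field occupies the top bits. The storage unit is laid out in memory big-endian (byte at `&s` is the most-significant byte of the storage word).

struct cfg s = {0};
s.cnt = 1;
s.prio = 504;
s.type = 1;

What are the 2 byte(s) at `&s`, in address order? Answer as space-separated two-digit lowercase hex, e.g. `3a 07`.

27 e1

cnt:3 = 1 → 0x1 << 13 → word 0x2000
prio:11 = 504 → 0x1f8 << 2 → word 0x27e0
type:2 = 1 → 0x1 << 0 → word 0x27e1
word = 0x27e1 → big-endian bytes:
  [0]=0x27  [1]=0xe1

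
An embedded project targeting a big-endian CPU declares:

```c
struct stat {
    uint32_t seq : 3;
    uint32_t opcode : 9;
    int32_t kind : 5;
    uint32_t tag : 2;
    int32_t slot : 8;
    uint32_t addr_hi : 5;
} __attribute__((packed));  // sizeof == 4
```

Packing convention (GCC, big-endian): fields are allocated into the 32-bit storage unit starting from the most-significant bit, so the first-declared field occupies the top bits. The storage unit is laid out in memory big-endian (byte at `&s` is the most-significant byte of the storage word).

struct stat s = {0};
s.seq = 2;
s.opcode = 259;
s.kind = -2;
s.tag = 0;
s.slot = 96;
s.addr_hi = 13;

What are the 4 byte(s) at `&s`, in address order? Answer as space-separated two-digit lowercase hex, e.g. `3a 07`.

50 3f 0c 0d

seq:3 = 2 → 0x2 << 29 → word 0x40000000
opcode:9 = 259 → 0x103 << 20 → word 0x50300000
kind:5 = -2 → 0x1e << 15 → word 0x503f0000
tag:2 = 0 → 0x0 << 13 → word 0x503f0000
slot:8 = 96 → 0x60 << 5 → word 0x503f0c00
addr_hi:5 = 13 → 0xd << 0 → word 0x503f0c0d
word = 0x503f0c0d → big-endian bytes:
  [0]=0x50  [1]=0x3f  [2]=0x0c  [3]=0x0d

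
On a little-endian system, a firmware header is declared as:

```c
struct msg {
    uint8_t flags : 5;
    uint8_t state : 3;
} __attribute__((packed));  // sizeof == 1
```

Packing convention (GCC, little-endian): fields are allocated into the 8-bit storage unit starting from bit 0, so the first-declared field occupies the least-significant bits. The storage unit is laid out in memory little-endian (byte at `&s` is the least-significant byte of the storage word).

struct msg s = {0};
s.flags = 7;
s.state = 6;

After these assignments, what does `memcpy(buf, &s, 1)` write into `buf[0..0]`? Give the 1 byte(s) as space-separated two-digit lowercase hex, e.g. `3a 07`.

flags (5b) val=7 bits=0x7 at bit 0: 0x07
state (3b) val=6 bits=0x6 at bit 5: 0xc7
word = 0xc7 → little-endian bytes:
  [0]=0xc7

c7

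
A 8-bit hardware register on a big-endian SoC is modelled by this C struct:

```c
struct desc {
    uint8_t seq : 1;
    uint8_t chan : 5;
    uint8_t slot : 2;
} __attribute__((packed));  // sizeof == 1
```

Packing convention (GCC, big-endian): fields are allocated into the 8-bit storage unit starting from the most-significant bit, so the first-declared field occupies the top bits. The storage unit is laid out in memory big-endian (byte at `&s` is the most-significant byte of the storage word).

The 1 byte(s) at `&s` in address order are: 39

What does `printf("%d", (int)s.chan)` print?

[0]=0x39 (big-endian) → word 0x39
seq [7+:1] = (word>>7) & 0x1 = 0
chan [2+:5] = (word>>2) & 0x1f = 14  ←
slot [0+:2] = (word>>0) & 0x3 = 1

14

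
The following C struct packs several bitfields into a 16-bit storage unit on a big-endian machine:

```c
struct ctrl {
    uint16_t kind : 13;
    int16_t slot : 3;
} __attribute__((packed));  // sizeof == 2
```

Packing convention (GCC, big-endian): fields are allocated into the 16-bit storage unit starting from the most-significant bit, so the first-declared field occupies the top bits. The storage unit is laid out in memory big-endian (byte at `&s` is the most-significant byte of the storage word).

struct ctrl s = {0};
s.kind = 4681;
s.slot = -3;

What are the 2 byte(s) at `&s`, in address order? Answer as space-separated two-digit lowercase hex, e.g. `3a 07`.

92 4d

kind (13b) val=4681 bits=0x1249 at bit 3: 0x9248
slot (3b) val=-3 bits=0x5 at bit 0: 0x924d
word = 0x924d → big-endian bytes:
  [0]=0x92  [1]=0x4d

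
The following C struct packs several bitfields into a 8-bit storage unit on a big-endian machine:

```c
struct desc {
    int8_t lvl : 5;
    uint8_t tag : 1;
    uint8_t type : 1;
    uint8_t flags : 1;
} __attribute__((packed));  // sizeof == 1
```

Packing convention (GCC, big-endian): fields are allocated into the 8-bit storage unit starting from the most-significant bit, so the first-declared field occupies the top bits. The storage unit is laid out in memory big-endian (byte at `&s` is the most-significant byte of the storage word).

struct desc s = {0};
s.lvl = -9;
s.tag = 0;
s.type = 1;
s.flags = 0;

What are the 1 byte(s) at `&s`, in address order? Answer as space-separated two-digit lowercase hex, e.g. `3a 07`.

ba

lvl (5b) val=-9 bits=0x17 at bit 3: 0xb8
tag (1b) val=0 bits=0x0 at bit 2: 0xb8
type (1b) val=1 bits=0x1 at bit 1: 0xba
flags (1b) val=0 bits=0x0 at bit 0: 0xba
word = 0xba → big-endian bytes:
  [0]=0xba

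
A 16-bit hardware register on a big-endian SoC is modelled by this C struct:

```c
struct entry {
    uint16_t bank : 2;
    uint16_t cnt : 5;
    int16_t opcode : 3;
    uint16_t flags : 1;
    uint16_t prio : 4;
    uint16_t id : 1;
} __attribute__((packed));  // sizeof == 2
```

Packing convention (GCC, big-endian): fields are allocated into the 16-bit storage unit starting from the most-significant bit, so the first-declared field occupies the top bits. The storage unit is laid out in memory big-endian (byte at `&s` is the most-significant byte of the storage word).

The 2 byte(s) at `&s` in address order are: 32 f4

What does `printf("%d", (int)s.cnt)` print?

[0]=0x32 [1]=0xf4 (big-endian) → word 0x32f4
bank:2 @ bit 14 → (0x32f4>>14)&0x3 = 0x0
cnt:5 @ bit 9 → (0x32f4>>9)&0x1f = 0x19  ←
opcode:3 @ bit 6 → (0x32f4>>6)&0x7 = 0x3
flags:1 @ bit 5 → (0x32f4>>5)&0x1 = 0x1
prio:4 @ bit 1 → (0x32f4>>1)&0xf = 0xa
id:1 @ bit 0 → (0x32f4>>0)&0x1 = 0x0

25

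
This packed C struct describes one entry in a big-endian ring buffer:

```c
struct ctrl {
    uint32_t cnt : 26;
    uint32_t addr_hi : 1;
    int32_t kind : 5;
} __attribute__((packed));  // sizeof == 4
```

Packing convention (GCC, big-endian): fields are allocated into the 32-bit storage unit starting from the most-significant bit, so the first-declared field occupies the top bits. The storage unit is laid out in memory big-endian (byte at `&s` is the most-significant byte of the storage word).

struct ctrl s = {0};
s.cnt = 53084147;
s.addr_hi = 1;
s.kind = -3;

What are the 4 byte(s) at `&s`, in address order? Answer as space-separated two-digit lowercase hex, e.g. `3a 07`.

[6+:26] cnt=53084147 & 0x3ffffff = 0x329fff3; word=0xca7ffcc0
[5+:1] addr_hi=1 & 0x1 = 0x1; word=0xca7ffce0
[0+:5] kind=-3 & 0x1f = 0x1d; word=0xca7ffcfd
word = 0xca7ffcfd → big-endian bytes:
  [0]=0xca  [1]=0x7f  [2]=0xfc  [3]=0xfd

ca 7f fc fd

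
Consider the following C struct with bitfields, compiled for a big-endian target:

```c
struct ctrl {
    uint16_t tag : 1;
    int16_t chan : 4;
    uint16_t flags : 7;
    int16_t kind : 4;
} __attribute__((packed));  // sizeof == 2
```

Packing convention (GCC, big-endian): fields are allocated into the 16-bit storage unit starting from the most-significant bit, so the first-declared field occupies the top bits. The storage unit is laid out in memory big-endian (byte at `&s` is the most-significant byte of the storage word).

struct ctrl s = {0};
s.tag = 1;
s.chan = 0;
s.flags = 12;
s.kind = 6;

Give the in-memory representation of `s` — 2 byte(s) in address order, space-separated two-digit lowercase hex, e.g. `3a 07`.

80 c6

tag (1b) val=1 bits=0x1 at bit 15: 0x8000
chan (4b) val=0 bits=0x0 at bit 11: 0x8000
flags (7b) val=12 bits=0xc at bit 4: 0x80c0
kind (4b) val=6 bits=0x6 at bit 0: 0x80c6
word = 0x80c6 → big-endian bytes:
  [0]=0x80  [1]=0xc6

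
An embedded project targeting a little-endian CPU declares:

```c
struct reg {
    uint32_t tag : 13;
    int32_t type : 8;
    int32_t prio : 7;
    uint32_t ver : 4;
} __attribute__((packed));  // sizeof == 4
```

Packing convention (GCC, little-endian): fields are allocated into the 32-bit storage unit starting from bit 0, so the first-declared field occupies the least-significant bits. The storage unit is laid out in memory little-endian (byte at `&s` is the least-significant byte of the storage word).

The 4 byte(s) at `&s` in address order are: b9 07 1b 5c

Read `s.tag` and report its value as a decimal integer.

[0]=0xb9 [1]=0x07 [2]=0x1b [3]=0x5c (little-endian) → word 0x5c1b07b9
tag:13 @ bit 0 → (0x5c1b07b9>>0)&0x1fff = 0x7b9  ←
type:8 @ bit 13 → (0x5c1b07b9>>13)&0xff = 0xd8
prio:7 @ bit 21 → (0x5c1b07b9>>21)&0x7f = 0x60
ver:4 @ bit 28 → (0x5c1b07b9>>28)&0xf = 0x5

1977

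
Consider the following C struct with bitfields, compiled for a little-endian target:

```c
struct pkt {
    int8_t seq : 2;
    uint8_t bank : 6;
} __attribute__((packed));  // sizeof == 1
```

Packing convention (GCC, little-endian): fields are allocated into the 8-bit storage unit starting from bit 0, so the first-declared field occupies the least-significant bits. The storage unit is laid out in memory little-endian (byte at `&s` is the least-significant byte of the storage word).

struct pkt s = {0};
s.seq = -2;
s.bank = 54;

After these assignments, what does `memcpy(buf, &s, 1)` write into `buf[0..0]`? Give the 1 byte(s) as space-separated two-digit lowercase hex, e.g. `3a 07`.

da

seq:2 = -2 → 0x2 << 0 → word 0x02
bank:6 = 54 → 0x36 << 2 → word 0xda
word = 0xda → little-endian bytes:
  [0]=0xda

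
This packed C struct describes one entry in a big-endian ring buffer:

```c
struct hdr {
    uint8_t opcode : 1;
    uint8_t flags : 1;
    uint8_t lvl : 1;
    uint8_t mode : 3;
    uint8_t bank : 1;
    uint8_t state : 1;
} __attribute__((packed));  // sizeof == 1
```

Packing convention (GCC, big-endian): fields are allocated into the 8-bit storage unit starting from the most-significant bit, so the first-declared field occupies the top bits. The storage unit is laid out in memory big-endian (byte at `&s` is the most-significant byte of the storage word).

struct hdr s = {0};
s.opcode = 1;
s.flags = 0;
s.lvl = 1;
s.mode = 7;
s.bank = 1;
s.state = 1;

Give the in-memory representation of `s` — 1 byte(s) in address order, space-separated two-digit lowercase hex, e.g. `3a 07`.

bf

[7+:1] opcode=1 & 0x1 = 0x1; word=0x80
[6+:1] flags=0 & 0x1 = 0x0; word=0x80
[5+:1] lvl=1 & 0x1 = 0x1; word=0xa0
[2+:3] mode=7 & 0x7 = 0x7; word=0xbc
[1+:1] bank=1 & 0x1 = 0x1; word=0xbe
[0+:1] state=1 & 0x1 = 0x1; word=0xbf
word = 0xbf → big-endian bytes:
  [0]=0xbf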